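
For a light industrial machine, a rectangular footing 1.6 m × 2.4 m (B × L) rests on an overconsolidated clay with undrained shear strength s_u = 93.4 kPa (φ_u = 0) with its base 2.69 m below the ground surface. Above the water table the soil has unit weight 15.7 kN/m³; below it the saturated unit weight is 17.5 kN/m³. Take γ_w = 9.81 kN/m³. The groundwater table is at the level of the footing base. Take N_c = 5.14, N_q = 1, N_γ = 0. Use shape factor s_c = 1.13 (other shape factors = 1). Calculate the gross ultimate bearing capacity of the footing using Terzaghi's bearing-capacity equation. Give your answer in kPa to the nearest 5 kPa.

q_ult ≈ 585 kPa

Overburden at base level: q = 15.7 × 2.69 = 42.233 kPa.
Cohesion term c·N_c·s_c = 93.4 × 5.14 × 1.13 = 542.49 kPa; surcharge term q·N_q = 42.233 × 1 = 42.233 kPa.
q_ult = 542.49 + 42.233 = 584.72 kPa.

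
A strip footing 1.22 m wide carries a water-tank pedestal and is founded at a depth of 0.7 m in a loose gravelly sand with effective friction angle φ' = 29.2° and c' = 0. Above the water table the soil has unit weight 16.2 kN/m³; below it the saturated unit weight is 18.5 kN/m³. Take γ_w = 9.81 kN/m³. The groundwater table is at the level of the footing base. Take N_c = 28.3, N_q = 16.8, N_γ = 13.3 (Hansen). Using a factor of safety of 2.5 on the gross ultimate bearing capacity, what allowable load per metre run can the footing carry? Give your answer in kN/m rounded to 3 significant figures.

≈ 127 kN/m

Effective surcharge at the founding depth q = γ·D_f = 16.2 × 0.7 = 11.34 kPa.
The water table coincides with the base, so in the self-weight term γ → γ' = 8.69 kN/m³.
q_ult = q·N_q + 0.5·γ·B·N_γ
     = 11.34 × 16.8 + 0.5 × 8.69 × 1.22 × 13.3
     = 190.51 + 70.502 = 261.01 kPa.
Gross allowable pressure q_all = 261.01 / 2.5 = 104.41 kPa.
Allowable wall load = q_all × B = 104.41 × 1.22 = 127.37 kN per metre run.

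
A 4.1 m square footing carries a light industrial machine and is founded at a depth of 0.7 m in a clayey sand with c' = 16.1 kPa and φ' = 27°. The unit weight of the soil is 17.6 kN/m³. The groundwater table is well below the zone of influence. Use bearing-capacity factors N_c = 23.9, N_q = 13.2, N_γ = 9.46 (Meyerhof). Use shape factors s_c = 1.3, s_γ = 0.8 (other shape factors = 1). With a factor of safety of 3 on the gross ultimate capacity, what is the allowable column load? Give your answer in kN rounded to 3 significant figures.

q = γ·D_f = 17.6 × 0.7 = 12.32 kPa.
c·N_c·s_c = 16.1 × 23.9 × 1.3 = 500.23 kPa
q·N_q = 12.32 × 13.2 = 162.62 kPa
0.5·γ·B·N_γ·s_γ = 0.5 × 17.6 × 4.1 × 9.46 × 0.8 = 273.05 kPa
q_ult = 500.23 + 162.62 + 273.05 = 935.9 kPa.
Gross allowable pressure q_all = 935.9 / 3 = 311.97 kPa.
Footing area = 16.81 m², so allowable column load = 311.97 × 16.81 = 5244.2 kN.

P_all ≈ 5240 kN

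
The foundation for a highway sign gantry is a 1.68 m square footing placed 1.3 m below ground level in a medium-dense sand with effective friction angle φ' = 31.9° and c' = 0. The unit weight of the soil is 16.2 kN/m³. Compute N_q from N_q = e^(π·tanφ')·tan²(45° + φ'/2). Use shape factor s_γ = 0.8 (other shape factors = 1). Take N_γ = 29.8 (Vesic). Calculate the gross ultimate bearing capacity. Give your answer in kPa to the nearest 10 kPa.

tan31.9° = 0.6224, so N_q = e^(π×0.6224)·tan²(60.95°) = 7.067 × 3.241 = 22.91.
Effective surcharge at the founding depth q = γ·D_f = 16.2 × 1.3 = 21.06 kPa.
q_ult = q·N_q + 0.5·γ·B·N_γ·s_γ
     = 21.06 × 22.907 + 0.5 × 16.2 × 1.68 × 29.8 × 0.8
     = 482.41 + 324.41 = 806.83 kPa.

q_ult ≈ 810 kPa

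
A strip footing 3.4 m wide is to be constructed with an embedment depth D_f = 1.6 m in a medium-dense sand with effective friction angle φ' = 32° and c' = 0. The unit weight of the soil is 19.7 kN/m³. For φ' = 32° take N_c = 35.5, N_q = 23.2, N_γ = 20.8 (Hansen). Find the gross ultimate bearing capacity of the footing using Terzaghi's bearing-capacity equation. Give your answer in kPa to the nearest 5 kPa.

q_ult ≈ 1430 kPa

q = γ·D_f = 19.7 × 1.6 = 31.52 kPa.
q·N_q = 31.52 × 23.2 = 731.26 kPa
0.5·γ·B·N_γ = 0.5 × 19.7 × 3.4 × 20.8 = 696.59 kPa
q_ult = 731.26 + 696.59 = 1427.9 kPa.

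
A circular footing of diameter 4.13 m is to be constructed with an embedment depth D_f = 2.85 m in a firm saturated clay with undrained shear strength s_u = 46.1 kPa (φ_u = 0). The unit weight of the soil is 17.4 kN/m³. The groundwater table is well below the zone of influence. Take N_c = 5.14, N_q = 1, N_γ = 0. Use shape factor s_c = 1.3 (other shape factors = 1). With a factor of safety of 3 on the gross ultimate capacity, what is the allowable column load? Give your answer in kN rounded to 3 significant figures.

Overburden at base level: q = 17.4 × 2.85 = 49.59 kPa.
Cohesion term c·N_c·s_c = 46.1 × 5.14 × 1.3 = 308.04 kPa; surcharge term q·N_q = 49.59 × 1 = 49.59 kPa.
q_ult = 308.04 + 49.59 = 357.63 kPa.
Gross allowable pressure q_all = 357.63 / 3 = 119.21 kPa.
Footing area = 13.3965 m², so allowable column load = 119.21 × 13.3965 = 1597 kN.

P_all ≈ 1600 kN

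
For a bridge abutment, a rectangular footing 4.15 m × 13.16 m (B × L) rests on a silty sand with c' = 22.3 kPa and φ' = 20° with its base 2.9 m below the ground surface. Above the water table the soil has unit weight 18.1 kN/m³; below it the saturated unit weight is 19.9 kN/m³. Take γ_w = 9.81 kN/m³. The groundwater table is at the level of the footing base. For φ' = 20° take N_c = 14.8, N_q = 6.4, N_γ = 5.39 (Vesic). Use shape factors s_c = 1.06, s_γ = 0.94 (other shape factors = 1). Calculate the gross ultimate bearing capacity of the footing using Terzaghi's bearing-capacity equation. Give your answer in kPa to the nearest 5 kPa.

Overburden at base level: q = 18.1 × 2.9 = 52.49 kPa.
Below the base the soil is submerged, so the ½γBN_γ term uses γ' = 19.9 − 9.81 = 10.09 kN/m³.
Cohesion term c·N_c·s_c = 22.3 × 14.8 × 1.06 = 349.84 kPa; surcharge term q·N_q = 52.49 × 6.4 = 335.94 kPa; self-weight term 0.5·γ·B·N_γ·s_γ = 0.5 × 10.09 × 4.15 × 5.39 × 0.94 = 106.08 kPa.
q_ult = 349.84 + 335.94 + 106.08 = 791.86 kPa.

q_ult ≈ 790 kPa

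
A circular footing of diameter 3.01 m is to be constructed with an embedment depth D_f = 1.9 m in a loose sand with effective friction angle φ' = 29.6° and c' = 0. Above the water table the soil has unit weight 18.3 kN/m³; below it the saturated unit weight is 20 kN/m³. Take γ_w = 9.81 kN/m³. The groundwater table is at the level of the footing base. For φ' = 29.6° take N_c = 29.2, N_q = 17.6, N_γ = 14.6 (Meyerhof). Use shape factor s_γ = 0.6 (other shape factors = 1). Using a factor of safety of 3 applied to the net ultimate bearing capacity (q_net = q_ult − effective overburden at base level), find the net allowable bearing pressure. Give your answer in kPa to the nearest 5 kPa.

q_all(net) ≈ 235 kPa

Effective surcharge at the founding depth q = γ·D_f = 18.3 × 1.9 = 34.77 kPa.
The water table coincides with the base, so in the self-weight term γ → γ' = 10.19 kN/m³.
q_ult = q·N_q + 0.5·γ·B·N_γ·s_γ
     = 34.77 × 17.6 + 0.5 × 10.19 × 3.01 × 14.6 × 0.6
     = 611.95 + 134.34 = 746.29 kPa.
Net ultimate: q_net = 746.29 − 34.77 = 711.52 kPa.
q_all(net) = 711.52 / 3 = 237.17 kPa.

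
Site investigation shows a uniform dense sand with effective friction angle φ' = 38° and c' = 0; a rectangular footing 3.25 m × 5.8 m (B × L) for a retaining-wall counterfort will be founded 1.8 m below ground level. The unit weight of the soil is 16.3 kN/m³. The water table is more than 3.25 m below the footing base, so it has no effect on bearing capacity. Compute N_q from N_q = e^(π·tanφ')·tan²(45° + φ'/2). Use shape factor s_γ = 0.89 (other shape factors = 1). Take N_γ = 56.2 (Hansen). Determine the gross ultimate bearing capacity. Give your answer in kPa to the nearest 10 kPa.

q_ult ≈ 2760 kPa

tan38° = 0.7813, so N_q = e^(π×0.7813)·tan²(64°) = 11.64 × 4.204 = 48.93.
q = γ·D_f = 16.3 × 1.8 = 29.34 kPa.
q·N_q = 29.34 × 48.933 = 1435.7 kPa
0.5·γ·B·N_γ·s_γ = 0.5 × 16.3 × 3.25 × 56.2 × 0.89 = 1324.9 kPa
q_ult = 1435.7 + 1324.9 = 2760.6 kPa.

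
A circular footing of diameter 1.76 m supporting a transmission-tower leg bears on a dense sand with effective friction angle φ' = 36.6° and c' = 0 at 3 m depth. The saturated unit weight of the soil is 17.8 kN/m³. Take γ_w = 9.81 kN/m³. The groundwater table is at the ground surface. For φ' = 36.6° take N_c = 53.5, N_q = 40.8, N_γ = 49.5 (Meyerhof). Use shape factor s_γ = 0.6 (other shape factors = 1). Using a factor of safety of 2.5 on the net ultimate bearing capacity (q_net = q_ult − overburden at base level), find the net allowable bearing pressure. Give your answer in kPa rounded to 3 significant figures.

Water table at ground surface, so effective unit weight γ' = 17.8 − 9.81 = 7.99 kN/m³ is used throughout; overburden q = 7.99 × 3 = 23.97 kPa; the same γ' applies in the ½γBN_γ term.
Surcharge term q·N_q = 23.97 × 40.8 = 977.98 kPa; self-weight term 0.5·γ·B·N_γ·s_γ = 0.5 × 7.99 × 1.76 × 49.5 × 0.6 = 208.83 kPa.
q_ult = 977.98 + 208.83 = 1186.8 kPa.
q_net = 1186.8 − 23.97 = 1162.8 kPa.
q_all(net) = 1162.8 / 2.5 = 465.13 kPa.

q_all(net) ≈ 465 kPa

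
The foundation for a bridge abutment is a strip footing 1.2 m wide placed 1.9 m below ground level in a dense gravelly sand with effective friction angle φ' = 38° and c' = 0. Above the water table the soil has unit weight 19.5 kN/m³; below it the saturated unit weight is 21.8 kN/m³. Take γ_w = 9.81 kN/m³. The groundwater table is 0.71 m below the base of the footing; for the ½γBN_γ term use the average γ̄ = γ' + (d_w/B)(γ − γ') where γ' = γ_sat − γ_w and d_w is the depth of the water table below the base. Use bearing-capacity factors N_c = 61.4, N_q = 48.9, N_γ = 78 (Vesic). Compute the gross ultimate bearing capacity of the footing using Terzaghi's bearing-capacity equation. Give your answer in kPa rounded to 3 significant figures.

q_ult ≈ 2580 kPa

q = γ·D_f = 19.5 × 1.9 = 37.05 kPa.
γ' = 11.99 kN/m³; averaging over the depth B below the base, γ̄ = γ' + (d_w/B)(γ − γ') = 16.433 kN/m³.
q·N_q = 37.05 × 48.9 = 1811.7 kPa
0.5·γ·B·N_γ = 0.5 × 16.433 × 1.2 × 78 = 769.08 kPa
q_ult = 1811.7 + 769.08 = 2580.8 kPa.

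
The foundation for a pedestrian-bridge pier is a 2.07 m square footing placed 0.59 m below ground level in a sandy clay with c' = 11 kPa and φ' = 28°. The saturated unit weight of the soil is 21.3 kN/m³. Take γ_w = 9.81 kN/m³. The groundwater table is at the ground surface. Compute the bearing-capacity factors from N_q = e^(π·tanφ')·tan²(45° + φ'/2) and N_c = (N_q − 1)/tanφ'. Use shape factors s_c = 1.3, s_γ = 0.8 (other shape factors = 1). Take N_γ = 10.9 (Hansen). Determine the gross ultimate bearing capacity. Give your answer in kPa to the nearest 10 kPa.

tan28° = 0.5317, so N_q = e^(π×0.5317)·tan²(59°) = 5.314 × 2.77 = 14.72.
N_c = (14.72 − 1)/tan28° = 25.8.
Water table at ground surface, so effective unit weight γ' = 21.3 − 9.81 = 11.49 kN/m³ is used throughout; overburden q = 11.49 × 0.59 = 6.7791 kPa; the same γ' applies in the ½γBN_γ term.
Cohesion term c·N_c·s_c = 11 × 25.803 × 1.3 = 368.99 kPa; surcharge term q·N_q = 6.7791 × 14.72 = 99.788 kPa; self-weight term 0.5·γ·B·N_γ·s_γ = 0.5 × 11.49 × 2.07 × 10.9 × 0.8 = 103.7 kPa.
q_ult = 368.99 + 99.788 + 103.7 = 572.47 kPa.

q_ult ≈ 570 kPa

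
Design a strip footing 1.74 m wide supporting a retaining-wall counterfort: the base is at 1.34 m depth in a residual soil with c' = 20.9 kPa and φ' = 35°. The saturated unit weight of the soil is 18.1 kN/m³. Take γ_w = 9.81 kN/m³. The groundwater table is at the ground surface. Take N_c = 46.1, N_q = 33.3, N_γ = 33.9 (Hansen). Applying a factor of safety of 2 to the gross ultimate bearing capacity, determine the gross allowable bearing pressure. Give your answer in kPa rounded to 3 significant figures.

q_all ≈ 789 kPa

With the water table at the surface the whole profile is submerged: γ' = 18.1 − 9.81 = 8.29 kN/m³, so q = γ'·D_f = 11.109 kPa; the same γ' applies in the ½γBN_γ term.
q_ult = c·N_c + q·N_q + 0.5·γ·B·N_γ
     = 20.9 × 46.1 + 11.109 × 33.3 + 0.5 × 8.29 × 1.74 × 33.9
     = 963.49 + 369.92 + 244.5 = 1577.9 kPa.
q_all = q_ult / FS = 1577.9 / 2 = 788.95 kPa.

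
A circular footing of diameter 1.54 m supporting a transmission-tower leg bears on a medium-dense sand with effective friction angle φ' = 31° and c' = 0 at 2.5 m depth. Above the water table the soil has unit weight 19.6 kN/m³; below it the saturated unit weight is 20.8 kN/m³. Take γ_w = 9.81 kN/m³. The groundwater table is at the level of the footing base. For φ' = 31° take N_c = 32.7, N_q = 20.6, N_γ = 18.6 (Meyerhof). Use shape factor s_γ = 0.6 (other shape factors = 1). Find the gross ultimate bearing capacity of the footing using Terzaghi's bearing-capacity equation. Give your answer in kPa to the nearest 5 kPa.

q = γ·D_f = 19.6 × 2.5 = 49 kPa.
For the ½γBN_γ term take γ' = 20.8 − 9.81 = 10.99 kN/m³ (soil below base is submerged).
q·N_q = 49 × 20.6 = 1009.4 kPa
0.5·γ·B·N_γ·s_γ = 0.5 × 10.99 × 1.54 × 18.6 × 0.6 = 94.439 kPa
q_ult = 1009.4 + 94.439 = 1103.8 kPa.

q_ult ≈ 1105 kPa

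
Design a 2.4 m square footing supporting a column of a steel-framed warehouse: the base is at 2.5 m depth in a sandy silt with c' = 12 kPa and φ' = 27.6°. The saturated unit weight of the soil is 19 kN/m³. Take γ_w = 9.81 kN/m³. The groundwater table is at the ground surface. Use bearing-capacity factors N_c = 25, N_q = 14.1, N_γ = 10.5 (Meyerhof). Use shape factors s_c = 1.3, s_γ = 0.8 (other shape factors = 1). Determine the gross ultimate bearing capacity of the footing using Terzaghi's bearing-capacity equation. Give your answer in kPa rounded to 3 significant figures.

q_ult ≈ 807 kPa

With the water table at the surface the whole profile is submerged: γ' = 19 − 9.81 = 9.19 kN/m³, so q = γ'·D_f = 22.975 kPa; the same γ' applies in the ½γBN_γ term.
q_ult = c·N_c·s_c + q·N_q + 0.5·γ·B·N_γ·s_γ
     = 12 × 25 × 1.3 + 22.975 × 14.1 + 0.5 × 9.19 × 2.4 × 10.5 × 0.8
     = 390 + 323.95 + 92.635 = 806.58 kPa.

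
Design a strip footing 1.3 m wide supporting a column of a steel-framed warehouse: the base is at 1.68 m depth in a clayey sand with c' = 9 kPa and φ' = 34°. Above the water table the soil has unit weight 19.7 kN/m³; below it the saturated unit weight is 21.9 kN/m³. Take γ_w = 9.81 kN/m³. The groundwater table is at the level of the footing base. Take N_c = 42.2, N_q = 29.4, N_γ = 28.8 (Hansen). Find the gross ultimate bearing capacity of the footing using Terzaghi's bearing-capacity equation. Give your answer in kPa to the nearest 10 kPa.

q = γ·D_f = 19.7 × 1.68 = 33.096 kPa.
For the ½γBN_γ term take γ' = 21.9 − 9.81 = 12.09 kN/m³ (soil below base is submerged).
c·N_c = 9 × 42.2 = 379.8 kPa
q·N_q = 33.096 × 29.4 = 973.02 kPa
0.5·γ·B·N_γ = 0.5 × 12.09 × 1.3 × 28.8 = 226.32 kPa
q_ult = 379.8 + 973.02 + 226.32 = 1579.1 kPa.

q_ult ≈ 1580 kPa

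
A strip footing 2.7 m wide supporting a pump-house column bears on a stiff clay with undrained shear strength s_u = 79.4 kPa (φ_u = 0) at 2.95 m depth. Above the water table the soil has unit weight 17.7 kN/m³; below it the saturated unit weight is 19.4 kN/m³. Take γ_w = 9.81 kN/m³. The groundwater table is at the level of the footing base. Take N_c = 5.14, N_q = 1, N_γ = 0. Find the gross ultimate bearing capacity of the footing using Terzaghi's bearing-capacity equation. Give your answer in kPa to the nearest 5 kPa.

q_ult ≈ 460 kPa

q = γ·D_f = 17.7 × 2.95 = 52.215 kPa.
c·N_c = 79.4 × 5.14 = 408.12 kPa
q·N_q = 52.215 × 1 = 52.215 kPa
q_ult = 408.12 + 52.215 = 460.33 kPa.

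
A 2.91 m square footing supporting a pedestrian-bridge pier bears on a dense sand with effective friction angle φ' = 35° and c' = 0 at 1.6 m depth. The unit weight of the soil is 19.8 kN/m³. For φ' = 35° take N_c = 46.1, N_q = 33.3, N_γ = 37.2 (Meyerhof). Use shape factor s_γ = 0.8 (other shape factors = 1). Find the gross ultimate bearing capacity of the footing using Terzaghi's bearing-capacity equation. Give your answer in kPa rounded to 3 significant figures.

Overburden at base level: q = 19.8 × 1.6 = 31.68 kPa.
Surcharge term q·N_q = 31.68 × 33.3 = 1054.9 kPa; self-weight term 0.5·γ·B·N_γ·s_γ = 0.5 × 19.8 × 2.91 × 37.2 × 0.8 = 857.36 kPa.
q_ult = 1054.9 + 857.36 = 1912.3 kPa.

q_ult ≈ 1910 kPa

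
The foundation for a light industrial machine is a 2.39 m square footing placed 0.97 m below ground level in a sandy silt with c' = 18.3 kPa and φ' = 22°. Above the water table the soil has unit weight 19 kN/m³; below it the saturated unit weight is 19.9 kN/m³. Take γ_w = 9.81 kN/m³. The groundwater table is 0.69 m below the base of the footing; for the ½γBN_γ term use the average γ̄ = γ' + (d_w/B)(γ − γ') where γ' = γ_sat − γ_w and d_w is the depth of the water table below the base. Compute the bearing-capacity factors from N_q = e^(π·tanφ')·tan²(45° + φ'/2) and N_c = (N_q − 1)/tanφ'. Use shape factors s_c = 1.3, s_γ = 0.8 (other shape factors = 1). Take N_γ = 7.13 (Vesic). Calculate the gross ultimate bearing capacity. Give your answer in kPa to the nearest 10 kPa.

q_ult ≈ 630 kPa

tan22° = 0.404, so N_q = e^(π×0.404)·tan²(56°) = 3.558 × 2.198 = 7.82.
N_c = (7.82 − 1)/tan22° = 16.88.
q = γ·D_f = 19 × 0.97 = 18.43 kPa.
γ' = 10.09 kN/m³; averaging over the depth B below the base, γ̄ = γ' + (d_w/B)(γ − γ') = 12.662 kN/m³.
c·N_c·s_c = 18.3 × 16.883 × 1.3 = 401.64 kPa
q·N_q = 18.43 × 7.8211 = 144.14 kPa
0.5·γ·B·N_γ·s_γ = 0.5 × 12.662 × 2.39 × 7.13 × 0.8 = 86.31 kPa
q_ult = 401.64 + 144.14 + 86.31 = 632.1 kPa.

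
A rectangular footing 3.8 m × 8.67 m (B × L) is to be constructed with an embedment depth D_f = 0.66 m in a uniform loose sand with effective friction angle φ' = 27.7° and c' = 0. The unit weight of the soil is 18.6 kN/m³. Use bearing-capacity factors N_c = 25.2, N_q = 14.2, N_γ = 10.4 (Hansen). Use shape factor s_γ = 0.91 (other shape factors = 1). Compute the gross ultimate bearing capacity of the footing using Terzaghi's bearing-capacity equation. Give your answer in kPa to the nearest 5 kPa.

Effective surcharge at the founding depth q = γ·D_f = 18.6 × 0.66 = 12.276 kPa.
q_ult = q·N_q + 0.5·γ·B·N_γ·s_γ
     = 12.276 × 14.2 + 0.5 × 18.6 × 3.8 × 10.4 × 0.91
     = 174.32 + 334.46 = 508.78 kPa.

q_ult ≈ 510 kPa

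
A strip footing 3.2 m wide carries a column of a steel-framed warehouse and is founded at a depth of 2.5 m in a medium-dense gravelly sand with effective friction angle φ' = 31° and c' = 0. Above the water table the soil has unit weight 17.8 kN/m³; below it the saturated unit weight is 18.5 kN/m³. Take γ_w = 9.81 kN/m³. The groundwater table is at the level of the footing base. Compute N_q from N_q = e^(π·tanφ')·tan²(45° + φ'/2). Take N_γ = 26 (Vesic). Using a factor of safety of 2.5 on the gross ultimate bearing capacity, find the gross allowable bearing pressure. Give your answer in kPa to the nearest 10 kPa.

q_all ≈ 510 kPa

N_q = e^(π·tan31°)·tan²(60.5°) = 20.63.
Effective surcharge at the founding depth q = γ·D_f = 17.8 × 2.5 = 44.5 kPa.
The water table coincides with the base, so in the self-weight term γ → γ' = 8.69 kN/m³.
q_ult = q·N_q + 0.5·γ·B·N_γ
     = 44.5 × 20.631 + 0.5 × 8.69 × 3.2 × 26
     = 918.07 + 361.5 = 1279.6 kPa.
q_all = 1279.6 / 2.5 = 511.83 kPa.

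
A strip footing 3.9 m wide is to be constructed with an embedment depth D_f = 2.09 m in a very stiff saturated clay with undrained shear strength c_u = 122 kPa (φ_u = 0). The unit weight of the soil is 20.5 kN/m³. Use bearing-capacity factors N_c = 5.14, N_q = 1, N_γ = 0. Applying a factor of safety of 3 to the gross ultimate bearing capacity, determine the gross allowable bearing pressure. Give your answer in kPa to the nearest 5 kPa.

q_all ≈ 225 kPa

q = γ·D_f = 20.5 × 2.09 = 42.845 kPa.
c·N_c = 122 × 5.14 = 627.08 kPa
q·N_q = 42.845 × 1 = 42.845 kPa
q_ult = 627.08 + 42.845 = 669.92 kPa.
q_all = q_ult / FS = 669.92 / 3 = 223.31 kPa.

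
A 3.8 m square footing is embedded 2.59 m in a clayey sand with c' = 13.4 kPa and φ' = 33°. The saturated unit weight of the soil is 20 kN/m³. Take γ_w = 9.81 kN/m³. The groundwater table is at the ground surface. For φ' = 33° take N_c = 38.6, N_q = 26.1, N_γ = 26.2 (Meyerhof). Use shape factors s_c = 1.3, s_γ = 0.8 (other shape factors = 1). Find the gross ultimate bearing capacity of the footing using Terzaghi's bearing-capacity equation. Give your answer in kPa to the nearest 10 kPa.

γ' = 20 − 9.81 = 10.19 kN/m³ (submerged throughout). q = 10.19 × 2.59 = 26.392 kPa; the same γ' applies in the ½γBN_γ term.
c·N_c·s_c = 13.4 × 38.6 × 1.3 = 672.41 kPa
q·N_q = 26.392 × 26.1 = 688.83 kPa
0.5·γ·B·N_γ·s_γ = 0.5 × 10.19 × 3.8 × 26.2 × 0.8 = 405.81 kPa
q_ult = 672.41 + 688.83 + 405.81 = 1767.1 kPa.

q_ult ≈ 1770 kPa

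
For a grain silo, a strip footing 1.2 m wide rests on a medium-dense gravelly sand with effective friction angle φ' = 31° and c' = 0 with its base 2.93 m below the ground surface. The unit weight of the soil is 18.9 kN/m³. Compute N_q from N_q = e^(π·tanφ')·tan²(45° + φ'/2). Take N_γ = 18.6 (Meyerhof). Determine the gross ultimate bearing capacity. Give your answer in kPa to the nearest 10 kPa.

q_ult ≈ 1350 kPa

tan31° = 0.6009, so N_q = e^(π×0.6009)·tan²(60.5°) = 6.604 × 3.124 = 20.63.
q = γ·D_f = 18.9 × 2.93 = 55.377 kPa.
q·N_q = 55.377 × 20.631 = 1142.5 kPa
0.5·γ·B·N_γ = 0.5 × 18.9 × 1.2 × 18.6 = 210.92 kPa
q_ult = 1142.5 + 210.92 = 1353.4 kPa.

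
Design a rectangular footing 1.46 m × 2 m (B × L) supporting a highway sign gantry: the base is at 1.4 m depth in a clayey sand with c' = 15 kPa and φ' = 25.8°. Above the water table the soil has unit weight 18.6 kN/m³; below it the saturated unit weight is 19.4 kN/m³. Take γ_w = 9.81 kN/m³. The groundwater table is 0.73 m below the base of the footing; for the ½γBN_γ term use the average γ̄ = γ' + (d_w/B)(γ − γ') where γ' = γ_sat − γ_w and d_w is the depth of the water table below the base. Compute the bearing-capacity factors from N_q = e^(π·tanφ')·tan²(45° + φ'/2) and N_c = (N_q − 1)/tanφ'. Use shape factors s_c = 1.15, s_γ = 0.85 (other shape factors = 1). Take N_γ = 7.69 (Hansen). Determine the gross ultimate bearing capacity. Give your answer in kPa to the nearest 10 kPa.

tan25.8° = 0.4834, so N_q = e^(π×0.4834)·tan²(57.9°) = 4.566 × 2.541 = 11.6.
N_c = (11.6 − 1)/tan25.8° = 21.94.
Overburden at base level: q = 18.6 × 1.4 = 26.04 kPa.
The water table is 0.73 m below the base (< B = 1.46 m), so the ½γBN_γ term uses γ̄ = γ' + (d_w/B)(γ − γ') = 9.59 + (0.73/1.46)(18.6 − 9.59) = 14.095 kN/m³.
Cohesion term c·N_c·s_c = 15 × 21.936 × 1.15 = 378.39 kPa; surcharge term q·N_q = 26.04 × 11.604 = 302.17 kPa; self-weight term 0.5·γ·B·N_γ·s_γ = 0.5 × 14.095 × 1.46 × 7.69 × 0.85 = 67.256 kPa.
q_ult = 378.39 + 302.17 + 67.256 = 747.82 kPa.

q_ult ≈ 750 kPa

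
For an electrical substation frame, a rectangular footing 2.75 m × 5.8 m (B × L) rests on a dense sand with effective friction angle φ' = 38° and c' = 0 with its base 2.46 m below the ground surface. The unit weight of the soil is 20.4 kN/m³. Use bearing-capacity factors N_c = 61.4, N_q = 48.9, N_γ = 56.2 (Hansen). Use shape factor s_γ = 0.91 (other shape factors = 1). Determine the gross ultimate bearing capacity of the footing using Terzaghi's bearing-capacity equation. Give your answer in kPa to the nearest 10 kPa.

q_ult ≈ 3890 kPa

Effective surcharge at the founding depth q = γ·D_f = 20.4 × 2.46 = 50.184 kPa.
q_ult = q·N_q + 0.5·γ·B·N_γ·s_γ
     = 50.184 × 48.9 + 0.5 × 20.4 × 2.75 × 56.2 × 0.91
     = 2454 + 1434.5 = 3888.5 kPa.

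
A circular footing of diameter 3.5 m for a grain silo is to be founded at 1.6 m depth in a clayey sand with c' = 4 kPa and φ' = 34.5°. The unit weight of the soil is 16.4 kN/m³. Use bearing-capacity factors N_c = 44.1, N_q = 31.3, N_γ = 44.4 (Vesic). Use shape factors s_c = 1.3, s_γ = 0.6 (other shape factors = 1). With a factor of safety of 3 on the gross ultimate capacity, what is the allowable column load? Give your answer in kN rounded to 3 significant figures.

P_all ≈ 5820 kN

q = γ·D_f = 16.4 × 1.6 = 26.24 kPa.
c·N_c·s_c = 4 × 44.1 × 1.3 = 229.32 kPa
q·N_q = 26.24 × 31.3 = 821.31 kPa
0.5·γ·B·N_γ·s_γ = 0.5 × 16.4 × 3.5 × 44.4 × 0.6 = 764.57 kPa
q_ult = 229.32 + 821.31 + 764.57 = 1815.2 kPa.
Gross allowable pressure q_all = 1815.2 / 3 = 605.07 kPa.
Footing area = 9.6211 m², so allowable column load = 605.07 × 9.6211 = 5821.4 kN.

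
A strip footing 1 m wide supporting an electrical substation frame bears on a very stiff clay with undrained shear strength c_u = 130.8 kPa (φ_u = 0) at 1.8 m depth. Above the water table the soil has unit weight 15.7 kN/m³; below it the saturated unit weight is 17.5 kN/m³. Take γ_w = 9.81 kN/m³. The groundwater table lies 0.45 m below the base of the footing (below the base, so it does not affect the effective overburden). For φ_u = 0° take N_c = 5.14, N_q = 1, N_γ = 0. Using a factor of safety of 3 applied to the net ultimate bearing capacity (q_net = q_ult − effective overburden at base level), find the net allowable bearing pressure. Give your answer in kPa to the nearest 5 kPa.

q_all(net) ≈ 225 kPa

Overburden at base level: q = 15.7 × 1.8 = 28.26 kPa.
Cohesion term c·N_c = 130.8 × 5.14 = 672.31 kPa; surcharge term q·N_q = 28.26 × 1 = 28.26 kPa.
q_ult = 672.31 + 28.26 = 700.57 kPa.
Net ultimate: q_net = 700.57 − 28.26 = 672.31 kPa.
q_all(net) = 672.31 / 3 = 224.1 kPa.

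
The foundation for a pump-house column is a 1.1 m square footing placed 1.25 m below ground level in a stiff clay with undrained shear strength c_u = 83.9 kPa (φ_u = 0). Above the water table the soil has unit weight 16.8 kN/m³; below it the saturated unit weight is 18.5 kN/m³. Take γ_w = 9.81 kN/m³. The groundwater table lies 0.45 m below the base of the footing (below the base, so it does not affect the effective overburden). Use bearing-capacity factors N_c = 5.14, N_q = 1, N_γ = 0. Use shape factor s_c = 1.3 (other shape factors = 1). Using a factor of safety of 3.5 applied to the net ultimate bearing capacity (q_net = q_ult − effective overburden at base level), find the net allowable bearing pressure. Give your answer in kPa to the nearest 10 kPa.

Overburden at base level: q = 16.8 × 1.25 = 21 kPa.
Cohesion term c·N_c·s_c = 83.9 × 5.14 × 1.3 = 560.62 kPa; surcharge term q·N_q = 21 × 1 = 21 kPa.
q_ult = 560.62 + 21 = 581.62 kPa.
Net ultimate: q_net = 581.62 − 21 = 560.62 kPa.
q_all(net) = 560.62 / 3.5 = 160.18 kPa.

q_all(net) ≈ 160 kPa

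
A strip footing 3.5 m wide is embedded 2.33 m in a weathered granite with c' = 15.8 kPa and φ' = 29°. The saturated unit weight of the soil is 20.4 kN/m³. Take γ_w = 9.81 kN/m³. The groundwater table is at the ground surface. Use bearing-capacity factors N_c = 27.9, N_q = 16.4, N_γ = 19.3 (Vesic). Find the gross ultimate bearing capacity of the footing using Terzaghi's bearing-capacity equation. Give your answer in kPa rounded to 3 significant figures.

q_ult ≈ 1200 kPa

γ' = 20.4 − 9.81 = 10.59 kN/m³ (submerged throughout). q = 10.59 × 2.33 = 24.675 kPa; the same γ' applies in the ½γBN_γ term.
c·N_c = 15.8 × 27.9 = 440.82 kPa
q·N_q = 24.675 × 16.4 = 404.67 kPa
0.5·γ·B·N_γ = 0.5 × 10.59 × 3.5 × 19.3 = 357.68 kPa
q_ult = 440.82 + 404.67 + 357.68 = 1203.2 kPa.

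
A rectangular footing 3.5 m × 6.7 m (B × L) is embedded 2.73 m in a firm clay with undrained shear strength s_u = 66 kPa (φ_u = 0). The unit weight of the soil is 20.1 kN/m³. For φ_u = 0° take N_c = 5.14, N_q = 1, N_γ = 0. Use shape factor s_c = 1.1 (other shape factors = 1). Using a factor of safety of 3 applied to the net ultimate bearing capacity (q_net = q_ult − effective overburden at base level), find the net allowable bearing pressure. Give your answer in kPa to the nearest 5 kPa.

Effective surcharge at the founding depth q = γ·D_f = 20.1 × 2.73 = 54.873 kPa.
q_ult = c·N_c·s_c + q·N_q
     = 66 × 5.14 × 1.1 + 54.873 × 1
     = 373.16 + 54.873 = 428.04 kPa.
Net ultimate: q_net = 428.04 − 54.873 = 373.16 kPa.
q_all(net) = 373.16 / 3 = 124.39 kPa.

q_all(net) ≈ 125 kPa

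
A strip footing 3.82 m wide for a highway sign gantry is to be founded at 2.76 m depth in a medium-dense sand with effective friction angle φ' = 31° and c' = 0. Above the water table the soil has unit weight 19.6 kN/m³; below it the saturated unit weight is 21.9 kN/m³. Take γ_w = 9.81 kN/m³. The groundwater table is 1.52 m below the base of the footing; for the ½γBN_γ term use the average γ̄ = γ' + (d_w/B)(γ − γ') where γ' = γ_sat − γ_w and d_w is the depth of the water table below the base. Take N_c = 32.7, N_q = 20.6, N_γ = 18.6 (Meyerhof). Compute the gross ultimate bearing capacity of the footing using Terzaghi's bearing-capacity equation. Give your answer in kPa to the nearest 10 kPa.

Effective surcharge at the founding depth q = γ·D_f = 19.6 × 2.76 = 54.096 kPa.
With d_w = 1.52 m < B, γ̄ = 12.09 + (1.52/3.82) × (19.6 − 12.09) = 15.078 kN/m³.
q_ult = q·N_q + 0.5·γ·B·N_γ
     = 54.096 × 20.6 + 0.5 × 15.078 × 3.82 × 18.6
     = 1114.4 + 535.67 = 1650 kPa.

q_ult ≈ 1650 kPa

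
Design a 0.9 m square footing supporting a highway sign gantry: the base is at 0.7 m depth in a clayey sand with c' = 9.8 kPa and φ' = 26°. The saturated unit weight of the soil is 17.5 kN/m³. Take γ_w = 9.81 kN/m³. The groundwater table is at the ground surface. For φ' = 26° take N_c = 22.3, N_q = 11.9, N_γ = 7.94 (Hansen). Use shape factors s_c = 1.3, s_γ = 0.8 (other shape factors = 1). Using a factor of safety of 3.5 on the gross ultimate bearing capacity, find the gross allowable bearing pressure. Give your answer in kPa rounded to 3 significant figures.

q_all ≈ 106 kPa

Water table at ground surface, so effective unit weight γ' = 17.5 − 9.81 = 7.69 kN/m³ is used throughout; overburden q = 7.69 × 0.7 = 5.383 kPa; the same γ' applies in the ½γBN_γ term.
Cohesion term c·N_c·s_c = 9.8 × 22.3 × 1.3 = 284.1 kPa; surcharge term q·N_q = 5.383 × 11.9 = 64.058 kPa; self-weight term 0.5·γ·B·N_γ·s_γ = 0.5 × 7.69 × 0.9 × 7.94 × 0.8 = 21.981 kPa.
q_ult = 284.1 + 64.058 + 21.981 = 370.14 kPa.
q_all = 370.14 / 3.5 = 105.75 kPa.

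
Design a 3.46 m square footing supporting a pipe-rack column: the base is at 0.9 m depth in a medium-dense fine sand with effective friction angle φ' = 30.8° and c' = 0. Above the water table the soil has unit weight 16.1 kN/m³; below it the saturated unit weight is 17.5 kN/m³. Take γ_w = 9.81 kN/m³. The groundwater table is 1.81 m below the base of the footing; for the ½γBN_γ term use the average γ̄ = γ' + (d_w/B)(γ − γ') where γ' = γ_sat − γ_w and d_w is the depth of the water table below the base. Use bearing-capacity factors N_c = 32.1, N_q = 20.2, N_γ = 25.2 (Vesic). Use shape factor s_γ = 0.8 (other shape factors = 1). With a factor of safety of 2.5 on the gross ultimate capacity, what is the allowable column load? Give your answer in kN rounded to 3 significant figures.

q = γ·D_f = 16.1 × 0.9 = 14.49 kPa.
γ' = 7.69 kN/m³; averaging over the depth B below the base, γ̄ = γ' + (d_w/B)(γ − γ') = 12.089 kN/m³.
q·N_q = 14.49 × 20.2 = 292.7 kPa
0.5·γ·B·N_γ·s_γ = 0.5 × 12.089 × 3.46 × 25.2 × 0.8 = 421.64 kPa
q_ult = 292.7 + 421.64 = 714.34 kPa.
Gross allowable pressure q_all = 714.34 / 2.5 = 285.74 kPa.
Footing area = 11.9716 m², so allowable column load = 285.74 × 11.9716 = 3420.7 kN.

P_all ≈ 3420 kN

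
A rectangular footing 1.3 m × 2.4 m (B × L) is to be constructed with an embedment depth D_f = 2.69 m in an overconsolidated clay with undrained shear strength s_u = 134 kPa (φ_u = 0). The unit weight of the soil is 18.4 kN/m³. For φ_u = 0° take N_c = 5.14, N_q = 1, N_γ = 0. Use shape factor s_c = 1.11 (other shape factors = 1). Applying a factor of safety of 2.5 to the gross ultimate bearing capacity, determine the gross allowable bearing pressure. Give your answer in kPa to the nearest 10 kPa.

q_all ≈ 330 kPa

Effective surcharge at the founding depth q = γ·D_f = 18.4 × 2.69 = 49.496 kPa.
q_ult = c·N_c·s_c + q·N_q
     = 134 × 5.14 × 1.11 + 49.496 × 1
     = 764.52 + 49.496 = 814.02 kPa.
q_all = q_ult / FS = 814.02 / 2.5 = 325.61 kPa.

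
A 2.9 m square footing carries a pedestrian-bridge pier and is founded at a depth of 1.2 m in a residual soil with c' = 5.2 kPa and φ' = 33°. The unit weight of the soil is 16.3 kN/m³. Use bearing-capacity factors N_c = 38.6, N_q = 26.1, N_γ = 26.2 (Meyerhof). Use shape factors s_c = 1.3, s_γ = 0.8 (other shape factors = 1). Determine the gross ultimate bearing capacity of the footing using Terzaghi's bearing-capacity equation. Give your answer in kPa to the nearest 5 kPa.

Effective surcharge at the founding depth q = γ·D_f = 16.3 × 1.2 = 19.56 kPa.
q_ult = c·N_c·s_c + q·N_q + 0.5·γ·B·N_γ·s_γ
     = 5.2 × 38.6 × 1.3 + 19.56 × 26.1 + 0.5 × 16.3 × 2.9 × 26.2 × 0.8
     = 260.94 + 510.52 + 495.39 = 1266.8 kPa.

q_ult ≈ 1265 kPa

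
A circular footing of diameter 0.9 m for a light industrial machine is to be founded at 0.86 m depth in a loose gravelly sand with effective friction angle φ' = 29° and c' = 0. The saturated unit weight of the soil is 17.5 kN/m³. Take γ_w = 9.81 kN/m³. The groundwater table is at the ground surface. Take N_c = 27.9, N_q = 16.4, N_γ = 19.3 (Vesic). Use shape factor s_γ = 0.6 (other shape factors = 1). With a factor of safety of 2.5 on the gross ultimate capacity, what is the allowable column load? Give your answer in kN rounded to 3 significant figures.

Water table at ground surface, so effective unit weight γ' = 17.5 − 9.81 = 7.69 kN/m³ is used throughout; overburden q = 7.69 × 0.86 = 6.6134 kPa; the same γ' applies in the ½γBN_γ term.
Surcharge term q·N_q = 6.6134 × 16.4 = 108.46 kPa; self-weight term 0.5·γ·B·N_γ·s_γ = 0.5 × 7.69 × 0.9 × 19.3 × 0.6 = 40.073 kPa.
q_ult = 108.46 + 40.073 = 148.53 kPa.
Gross allowable pressure q_all = 148.53 / 2.5 = 59.413 kPa.
Footing area = 0.6362 m², so allowable column load = 59.413 × 0.6362 = 37.799 kN.

P_all ≈ 37.8 kN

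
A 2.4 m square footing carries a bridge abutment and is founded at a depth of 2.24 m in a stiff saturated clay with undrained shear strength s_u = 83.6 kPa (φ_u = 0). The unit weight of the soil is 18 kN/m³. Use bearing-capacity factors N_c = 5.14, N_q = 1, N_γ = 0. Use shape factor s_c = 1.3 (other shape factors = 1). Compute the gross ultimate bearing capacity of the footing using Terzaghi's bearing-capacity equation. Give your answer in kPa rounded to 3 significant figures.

q = γ·D_f = 18 × 2.24 = 40.32 kPa.
c·N_c·s_c = 83.6 × 5.14 × 1.3 = 558.62 kPa
q·N_q = 40.32 × 1 = 40.32 kPa
q_ult = 558.62 + 40.32 = 598.94 kPa.

q_ult ≈ 599 kPa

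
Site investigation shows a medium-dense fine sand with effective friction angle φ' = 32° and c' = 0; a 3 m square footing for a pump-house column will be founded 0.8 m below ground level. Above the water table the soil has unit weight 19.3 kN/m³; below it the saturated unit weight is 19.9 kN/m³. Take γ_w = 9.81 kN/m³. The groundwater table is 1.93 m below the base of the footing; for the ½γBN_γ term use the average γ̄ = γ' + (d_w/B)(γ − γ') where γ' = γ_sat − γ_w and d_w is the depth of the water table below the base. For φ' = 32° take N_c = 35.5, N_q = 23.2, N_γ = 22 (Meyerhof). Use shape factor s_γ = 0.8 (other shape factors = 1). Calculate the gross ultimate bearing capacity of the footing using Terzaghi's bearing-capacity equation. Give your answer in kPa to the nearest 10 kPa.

q_ult ≈ 780 kPa

Effective surcharge at the founding depth q = γ·D_f = 19.3 × 0.8 = 15.44 kPa.
With d_w = 1.93 m < B, γ̄ = 10.09 + (1.93/3) × (19.3 − 10.09) = 16.015 kN/m³.
q_ult = q·N_q + 0.5·γ·B·N_γ·s_γ
     = 15.44 × 23.2 + 0.5 × 16.015 × 3 × 22 × 0.8
     = 358.21 + 422.8 = 781.01 kPa.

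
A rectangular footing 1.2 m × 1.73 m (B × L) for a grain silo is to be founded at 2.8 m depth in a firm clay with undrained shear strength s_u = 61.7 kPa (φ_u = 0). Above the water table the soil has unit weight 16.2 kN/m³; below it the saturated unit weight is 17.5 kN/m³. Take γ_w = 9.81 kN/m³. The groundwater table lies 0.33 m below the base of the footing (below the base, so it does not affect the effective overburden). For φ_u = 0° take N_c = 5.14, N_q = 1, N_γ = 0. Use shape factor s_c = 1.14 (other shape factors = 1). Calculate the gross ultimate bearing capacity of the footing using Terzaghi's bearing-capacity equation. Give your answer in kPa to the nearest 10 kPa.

Effective surcharge at the founding depth q = γ·D_f = 16.2 × 2.8 = 45.36 kPa.
q_ult = c·N_c·s_c + q·N_q
     = 61.7 × 5.14 × 1.14 + 45.36 × 1
     = 361.54 + 45.36 = 406.9 kPa.

q_ult ≈ 410 kPa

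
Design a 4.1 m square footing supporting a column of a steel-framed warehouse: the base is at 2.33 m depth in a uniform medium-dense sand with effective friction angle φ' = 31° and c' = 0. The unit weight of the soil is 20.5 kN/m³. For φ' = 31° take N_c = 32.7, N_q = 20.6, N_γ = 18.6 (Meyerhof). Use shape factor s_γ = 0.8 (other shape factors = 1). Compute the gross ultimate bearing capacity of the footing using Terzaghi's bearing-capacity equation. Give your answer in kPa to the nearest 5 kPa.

q_ult ≈ 1610 kPa

Overburden at base level: q = 20.5 × 2.33 = 47.765 kPa.
Surcharge term q·N_q = 47.765 × 20.6 = 983.96 kPa; self-weight term 0.5·γ·B·N_γ·s_γ = 0.5 × 20.5 × 4.1 × 18.6 × 0.8 = 625.33 kPa.
q_ult = 983.96 + 625.33 = 1609.3 kPa.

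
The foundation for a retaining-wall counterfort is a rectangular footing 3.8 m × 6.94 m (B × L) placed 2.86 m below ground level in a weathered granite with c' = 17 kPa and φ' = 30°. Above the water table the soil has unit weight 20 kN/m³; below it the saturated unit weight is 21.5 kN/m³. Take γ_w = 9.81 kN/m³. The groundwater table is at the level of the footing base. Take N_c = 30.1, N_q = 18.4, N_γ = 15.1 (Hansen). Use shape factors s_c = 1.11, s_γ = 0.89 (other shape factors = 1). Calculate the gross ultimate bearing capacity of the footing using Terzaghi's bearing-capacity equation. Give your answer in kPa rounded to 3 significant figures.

q_ult ≈ 1920 kPa

Effective surcharge at the founding depth q = γ·D_f = 20 × 2.86 = 57.2 kPa.
The water table coincides with the base, so in the self-weight term γ → γ' = 11.69 kN/m³.
q_ult = c·N_c·s_c + q·N_q + 0.5·γ·B·N_γ·s_γ
     = 17 × 30.1 × 1.11 + 57.2 × 18.4 + 0.5 × 11.69 × 3.8 × 15.1 × 0.89
     = 567.99 + 1052.5 + 298.49 = 1919 kPa.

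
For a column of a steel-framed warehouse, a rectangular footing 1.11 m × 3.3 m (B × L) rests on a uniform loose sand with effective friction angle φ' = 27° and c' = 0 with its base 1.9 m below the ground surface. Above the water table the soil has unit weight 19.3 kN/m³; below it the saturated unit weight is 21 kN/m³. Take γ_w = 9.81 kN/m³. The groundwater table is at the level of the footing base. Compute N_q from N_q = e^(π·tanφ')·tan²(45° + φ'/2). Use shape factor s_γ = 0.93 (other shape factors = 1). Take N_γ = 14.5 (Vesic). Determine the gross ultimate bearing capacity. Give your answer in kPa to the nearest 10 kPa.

tan27° = 0.5095, so N_q = e^(π×0.5095)·tan²(58.5°) = 4.957 × 2.663 = 13.2.
Effective surcharge at the founding depth q = γ·D_f = 19.3 × 1.9 = 36.67 kPa.
The water table coincides with the base, so in the self-weight term γ → γ' = 11.19 kN/m³.
q_ult = q·N_q + 0.5·γ·B·N_γ·s_γ
     = 36.67 × 13.199 + 0.5 × 11.19 × 1.11 × 14.5 × 0.93
     = 484.01 + 83.748 = 567.76 kPa.

q_ult ≈ 570 kPa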